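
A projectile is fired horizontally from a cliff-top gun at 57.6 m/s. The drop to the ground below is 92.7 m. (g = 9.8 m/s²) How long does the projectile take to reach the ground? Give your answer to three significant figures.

4.35 s

The horizontal speed doesn't affect the fall. With v_y0 = 0, h = ½ g t².
t = √(2 × 92.7 / 9.8) = √18.92 = 4.35 s.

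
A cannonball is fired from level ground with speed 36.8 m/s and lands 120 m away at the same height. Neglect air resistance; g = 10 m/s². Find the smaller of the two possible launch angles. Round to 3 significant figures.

31.2°

Level-ground range: R = v₀² sin(2θ)/g ⇒ sin 2θ = R g / v₀² = 120×10/36.8² = 0.8861.
2θ = arcsin(0.8861) = 62.39° or 180° − 62.39° = 117.61°.
So θ = 31.2° or θ = 58.8°.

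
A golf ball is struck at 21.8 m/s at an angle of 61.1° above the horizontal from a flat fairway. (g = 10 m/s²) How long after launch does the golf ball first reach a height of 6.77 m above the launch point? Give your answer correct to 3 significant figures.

0.396 s

v_y0 = 21.8 sin 61.1° = 19.09 m/s.
Set y = v_y0 t − ½ g t² = 6.77: 5.000 t² − 19.09 t + 6.77 = 0.
t = [19.09 ± √(364.4 − 135.4)] / 10 = (19.09 ± 15.13) / 10, giving t = 0.396 s or t = 3.42 s.
The golf ball is on the way up at the first time, so t = 0.396 s.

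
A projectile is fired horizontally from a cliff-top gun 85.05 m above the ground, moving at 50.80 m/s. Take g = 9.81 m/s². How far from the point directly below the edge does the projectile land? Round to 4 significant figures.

Initial vertical velocity is zero, so the fall time comes from h = ½ g t²: t = √(2 × 85.05 / 9.81) = 4.1641 s.
Horizontal motion is uniform at 50.80 m/s, so x = 50.80 × 4.1641 = 211.5 m.

211.5 m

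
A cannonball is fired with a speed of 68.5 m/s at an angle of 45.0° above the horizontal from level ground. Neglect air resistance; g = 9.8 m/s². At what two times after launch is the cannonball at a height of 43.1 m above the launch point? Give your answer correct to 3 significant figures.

0.989 s and 8.90 s

v_y0 = 68.5 sin 45.0° = 48.44 m/s.
Set y = v_y0 t − ½ g t² = 43.1: 4.900 t² − 48.44 t + 43.1 = 0.
t = [48.44 ± √(2346 − 844.8)] / 9.8 = (48.44 ± 38.75) / 9.8, giving t = 0.989 s or t = 8.90 s.
So the cannonball is at 43.1 m at t = 0.989 s (rising) and t = 8.90 s (falling).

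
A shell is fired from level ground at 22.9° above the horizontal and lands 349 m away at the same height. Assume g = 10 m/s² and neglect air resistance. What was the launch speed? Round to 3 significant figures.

On level ground, R = v₀² sin(2θ) / g, so v₀ = √(R g / sin 2θ).
sin(2 × 22.9°) = 0.7169.
v₀ = √(349 × 10 / 0.7169) = √4868 = 69.8 m/s.

69.8 m/s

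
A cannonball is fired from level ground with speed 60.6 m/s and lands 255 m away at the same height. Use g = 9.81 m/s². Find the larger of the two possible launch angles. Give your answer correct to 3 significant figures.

Level-ground range: R = v₀² sin(2θ)/g ⇒ sin 2θ = R g / v₀² = 255×9.81/60.6² = 0.6812.
2θ = arcsin(0.6812) = 42.94° or 180° − 42.94° = 137.06°.
So θ = 21.5° or θ = 68.5°.

68.5°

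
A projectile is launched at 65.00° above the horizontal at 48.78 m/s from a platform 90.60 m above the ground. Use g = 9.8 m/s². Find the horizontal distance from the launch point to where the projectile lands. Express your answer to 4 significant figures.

221.5 m

Components: v_x = 48.78 cos 65.00° = 20.615 m/s, v_y = 48.78 sin 65.00° = 44.210 m/s.
Vertical: 0 = 90.60 + 44.210 t − ½(9.8) t² ⇒ 4.900 t² − 44.210 t − 90.60 = 0.
t = [44.210 + √(1954.5 + 1775.8)] / 9.800 = 10.743 s.
Horizontal: R = v_x · t = 20.615 × 10.743 = 221.5 m.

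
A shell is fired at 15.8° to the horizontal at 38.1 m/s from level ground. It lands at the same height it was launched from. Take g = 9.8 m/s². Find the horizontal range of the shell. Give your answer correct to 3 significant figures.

77.6 m

Components: v_x = 38.1 cos 15.8° = 36.66 m/s, v_y = 38.1 sin 15.8° = 10.37 m/s.
Time of flight (same landing height): t = 2 v_y / g = 2 × 10.37 / 9.8 = 2.116 s.
Range: R = v_x · t = 36.66 × 2.116 = 77.6 m.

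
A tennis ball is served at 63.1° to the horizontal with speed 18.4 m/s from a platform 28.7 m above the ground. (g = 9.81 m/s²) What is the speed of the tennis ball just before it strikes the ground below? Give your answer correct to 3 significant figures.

v_x = 18.4 cos 63.1° = 8.325 m/s is unchanged throughout.
For the vertical component, v_y² = v_y0² + 2 g h = (16.41)² + 2×9.81×28.7 = 832.4, so |v_y| = 28.85 m/s.
Impact speed = √(v_x² + v_y²) = √(69.31 + 832.4) = 30.0 m/s.

30.0 m/s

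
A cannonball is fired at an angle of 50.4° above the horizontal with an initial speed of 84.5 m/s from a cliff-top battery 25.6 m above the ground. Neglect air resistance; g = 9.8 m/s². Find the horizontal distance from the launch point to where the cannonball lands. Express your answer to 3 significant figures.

736 m

Components: v_x = 84.5 cos 50.4° = 53.86 m/s, v_y = 84.5 sin 50.4° = 65.11 m/s.
Vertical: 0 = 25.6 + 65.11 t − ½(9.8) t² ⇒ 4.900 t² − 65.11 t − 25.6 = 0.
t = [65.11 + √(4239 + 501.8)] / 9.800 = 13.67 s.
Horizontal: R = v_x · t = 53.86 × 13.67 = 736 m.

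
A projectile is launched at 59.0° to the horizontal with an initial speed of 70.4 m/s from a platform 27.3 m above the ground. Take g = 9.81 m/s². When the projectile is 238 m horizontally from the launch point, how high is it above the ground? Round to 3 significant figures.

212 m

v_x = 70.4 cos 59.0° = 36.26 m/s, v_y0 = 70.4 sin 59.0° = 60.34 m/s.
Time to reach x = 238 m: t = x / v_x = 238 / 36.26 = 6.564 s.
y = 27.3 + v_y0 t − ½ g t² = 27.3 + 60.34×6.564 − 4.905×6.564² = 212 m.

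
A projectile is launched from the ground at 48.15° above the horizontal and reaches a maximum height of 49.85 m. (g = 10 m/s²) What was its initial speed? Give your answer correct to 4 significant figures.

42.39 m/s

At maximum height v_y = 0, so (v₀ sin θ)² = 2 g H.
v₀ sin 48.15° = √(2 × 10 × 49.85) = 31.575 m/s.
v₀ = 31.575 / sin 48.15° = 31.575 / 0.7449 = 42.39 m/s.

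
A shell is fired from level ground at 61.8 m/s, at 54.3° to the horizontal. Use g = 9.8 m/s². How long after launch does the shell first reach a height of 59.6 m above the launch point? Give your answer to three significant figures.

1.37 s

v_y0 = 61.8 sin 54.3° = 50.19 m/s.
Set y = v_y0 t − ½ g t² = 59.6: 4.900 t² − 50.19 t + 59.6 = 0.
t = [50.19 ± √(2519 − 1168)] / 9.8 = (50.19 ± 36.76) / 9.8, giving t = 1.37 s or t = 8.87 s.
The shell is on the way up at the first time, so t = 1.37 s.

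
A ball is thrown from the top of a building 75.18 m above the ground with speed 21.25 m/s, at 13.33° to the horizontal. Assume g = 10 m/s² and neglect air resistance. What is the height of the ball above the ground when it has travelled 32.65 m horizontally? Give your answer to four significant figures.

70.45 m

v_x = 21.25 cos 13.33° = 20.677 m/s, v_y0 = 21.25 sin 13.33° = 4.8994 m/s.
Time to reach x = 32.65 m: t = x / v_x = 32.65 / 20.677 = 1.5790 s.
y = 75.18 + v_y0 t − ½ g t² = 75.18 + 4.8994×1.5790 − 5.000×1.5790² = 70.45 m.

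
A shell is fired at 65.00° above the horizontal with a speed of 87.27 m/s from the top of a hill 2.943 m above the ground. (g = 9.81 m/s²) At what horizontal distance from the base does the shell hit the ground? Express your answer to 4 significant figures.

Components: v_x = 87.27 cos 65.00° = 36.882 m/s, v_y = 87.27 sin 65.00° = 79.093 m/s.
Vertical: 0 = 2.943 + 79.093 t − ½(9.81) t² ⇒ 4.905 t² − 79.093 t − 2.943 = 0.
t = [79.093 + √(6255.7 + 57.742)] / 9.810 = 16.162 s.
Horizontal: R = v_x · t = 36.882 × 16.162 = 596.1 m.

596.1 m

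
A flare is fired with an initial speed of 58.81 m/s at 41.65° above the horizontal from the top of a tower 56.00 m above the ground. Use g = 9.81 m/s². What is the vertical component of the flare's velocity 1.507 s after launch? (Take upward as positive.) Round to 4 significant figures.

Initial vertical component: v_y0 = 58.81 sin 41.65° = 39.084 m/s.
v_y(t) = v_y0 − g t = 39.084 − 9.81 × 1.507 = 24.30 m/s.

24.30 m/s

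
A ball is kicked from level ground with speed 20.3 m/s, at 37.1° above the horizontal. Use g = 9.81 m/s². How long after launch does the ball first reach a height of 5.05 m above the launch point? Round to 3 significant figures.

v_y0 = 20.3 sin 37.1° = 12.25 m/s.
Set y = v_y0 t − ½ g t² = 5.05: 4.905 t² − 12.25 t + 5.05 = 0.
t = [12.25 ± √(150.1 − 99.08)] / 9.81 = (12.25 ± 7.143) / 9.81, giving t = 0.521 s or t = 1.98 s.
The ball is on the way up at the first time, so t = 0.521 s.

0.521 s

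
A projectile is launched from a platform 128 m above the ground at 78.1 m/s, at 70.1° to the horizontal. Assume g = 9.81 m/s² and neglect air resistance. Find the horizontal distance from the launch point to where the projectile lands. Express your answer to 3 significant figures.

Components: v_x = 78.1 cos 70.1° = 26.58 m/s, v_y = 78.1 sin 70.1° = 73.44 m/s.
Vertical: 0 = 128 + 73.44 t − ½(9.81) t² ⇒ 4.905 t² − 73.44 t − 128 = 0.
t = [73.44 + √(5393 + 2511)] / 9.810 = 16.55 s.
Horizontal: R = v_x · t = 26.58 × 16.55 = 440 m.

440 m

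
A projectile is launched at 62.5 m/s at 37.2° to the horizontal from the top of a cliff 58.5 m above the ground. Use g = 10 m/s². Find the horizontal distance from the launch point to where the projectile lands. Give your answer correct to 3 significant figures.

442 m

Components: v_x = 62.5 cos 37.2° = 49.78 m/s, v_y = 62.5 sin 37.2° = 37.79 m/s.
Vertical: 0 = 58.5 + 37.79 t − ½(10) t² ⇒ 5.000 t² − 37.79 t − 58.5 = 0.
t = [37.79 + √(1428 + 1170)] / 10.00 = 8.876 s.
Horizontal: R = v_x · t = 49.78 × 8.876 = 442 m.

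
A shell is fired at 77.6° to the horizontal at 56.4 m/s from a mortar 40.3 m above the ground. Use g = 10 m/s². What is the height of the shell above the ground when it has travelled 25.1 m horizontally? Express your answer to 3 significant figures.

v_x = 56.4 cos 77.6° = 12.11 m/s, v_y0 = 56.4 sin 77.6° = 55.08 m/s.
Time to reach x = 25.1 m: t = x / v_x = 25.1 / 12.11 = 2.073 s.
y = 40.3 + v_y0 t − ½ g t² = 40.3 + 55.08×2.073 − 5.000×2.073² = 133 m.

133 m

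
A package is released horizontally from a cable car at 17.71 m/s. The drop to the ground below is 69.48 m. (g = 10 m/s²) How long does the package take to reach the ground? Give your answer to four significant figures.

The horizontal speed doesn't affect the fall. With v_y0 = 0, h = ½ g t².
t = √(2 × 69.48 / 10) = √13.896 = 3.728 s.

3.728 s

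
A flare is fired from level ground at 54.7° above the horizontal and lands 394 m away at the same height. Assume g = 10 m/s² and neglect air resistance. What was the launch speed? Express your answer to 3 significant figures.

64.6 m/s

On level ground, R = v₀² sin(2θ) / g, so v₀ = √(R g / sin 2θ).
sin(2 × 54.7°) = 0.9432.
v₀ = √(394 × 10 / 0.9432) = √4177 = 64.6 m/s.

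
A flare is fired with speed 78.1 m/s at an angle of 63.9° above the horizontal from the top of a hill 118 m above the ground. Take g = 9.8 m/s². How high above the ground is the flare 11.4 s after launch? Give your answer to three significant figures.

281 m

v_y0 = 78.1 sin 63.9° = 70.14 m/s.
y(t) = 118 + v_y0 t − ½ g t² = 118 + 70.14×11.4 − ½×9.8×11.4² = 281 m.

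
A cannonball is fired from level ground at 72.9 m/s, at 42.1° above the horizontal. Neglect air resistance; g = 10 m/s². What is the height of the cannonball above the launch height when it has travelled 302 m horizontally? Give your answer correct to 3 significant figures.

v_x = 72.9 cos 42.1° = 54.09 m/s, v_y0 = 72.9 sin 42.1° = 48.87 m/s.
Time to reach x = 302 m: t = x / v_x = 302 / 54.09 = 5.583 s.
y = v_y0 t − ½ g t² = 48.87×5.583 − 5.000×5.583² = 117 m.

117 m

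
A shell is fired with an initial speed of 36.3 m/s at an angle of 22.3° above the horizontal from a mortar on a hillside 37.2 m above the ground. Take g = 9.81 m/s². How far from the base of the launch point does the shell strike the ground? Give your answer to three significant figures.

151 m

Components: v_x = 36.3 cos 22.3° = 33.59 m/s, v_y = 36.3 sin 22.3° = 13.77 m/s.
Vertical: 0 = 37.2 + 13.77 t − ½(9.81) t² ⇒ 4.905 t² − 13.77 t − 37.2 = 0.
t = [13.77 + √(189.6 + 729.9)] / 9.810 = 4.495 s.
Horizontal: R = v_x · t = 33.59 × 4.495 = 151 m.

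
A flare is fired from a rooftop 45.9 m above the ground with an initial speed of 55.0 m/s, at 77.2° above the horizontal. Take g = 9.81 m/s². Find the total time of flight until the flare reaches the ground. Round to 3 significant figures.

Vertical component: v_y = 55.0 sin 77.2° = 53.63 m/s.
Taking up as positive with launch at y = 45.9 m, landing at y = 0: 0 = 45.9 + 53.63 t − ½(9.81) t².
Solving 4.905 t² − 53.63 t − 45.9 = 0 gives t = [53.63 + √(53.63² + 4·4.905·45.9)] / 9.810 = 11.7 s.

11.7 s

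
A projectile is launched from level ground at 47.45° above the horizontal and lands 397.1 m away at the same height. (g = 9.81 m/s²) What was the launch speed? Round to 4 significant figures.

62.53 m/s

On level ground, R = v₀² sin(2θ) / g, so v₀ = √(R g / sin 2θ).
sin(2 × 47.45°) = 0.9963.
v₀ = √(397.1 × 9.81 / 0.9963) = √3910.0 = 62.53 m/s.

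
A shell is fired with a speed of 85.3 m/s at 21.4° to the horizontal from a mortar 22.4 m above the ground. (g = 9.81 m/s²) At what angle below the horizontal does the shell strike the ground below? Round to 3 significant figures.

25.3°

v_x = 85.3 cos 21.4° = 79.42 m/s.
At impact |v_y| = √(v_y0² + 2 g h) = √(31.12² + 2×9.81×22.4) = 37.52 m/s.
Angle below horizontal = arctan(|v_y| / v_x) = arctan(37.52 / 79.42) = 25.3°.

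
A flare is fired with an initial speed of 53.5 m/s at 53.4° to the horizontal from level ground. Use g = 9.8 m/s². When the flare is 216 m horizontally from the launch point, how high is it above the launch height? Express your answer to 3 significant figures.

66.2 m

v_x = 53.5 cos 53.4° = 31.90 m/s, v_y0 = 53.5 sin 53.4° = 42.95 m/s.
Time to reach x = 216 m: t = x / v_x = 216 / 31.90 = 6.771 s.
y = v_y0 t − ½ g t² = 42.95×6.771 − 4.900×6.771² = 66.2 m.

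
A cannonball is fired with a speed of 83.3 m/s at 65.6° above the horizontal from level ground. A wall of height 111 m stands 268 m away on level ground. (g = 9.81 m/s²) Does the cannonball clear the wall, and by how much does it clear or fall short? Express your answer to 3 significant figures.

Yes — it clears the wall by 182 m.

v_x = 83.3 cos 65.6° = 34.41 m/s; v_y0 = 83.3 sin 65.6° = 75.86 m/s.
Time to reach the wall: t = 268 / 34.41 = 7.788 s.
Height at that point: y = 75.86×7.788 − 4.905×7.788² = 293.3 m.
That is 293.3 − 111 = 182 m above the top of the wall, so the cannonball clears it.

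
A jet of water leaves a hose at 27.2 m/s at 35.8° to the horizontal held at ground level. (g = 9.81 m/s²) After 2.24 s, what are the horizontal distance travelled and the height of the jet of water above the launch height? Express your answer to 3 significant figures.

v_x = 27.2 cos 35.8° = 22.06 m/s; v_y0 = 27.2 sin 35.8° = 15.91 m/s.
x = v_x t = 22.06 × 2.24 = 49.4 m.
y = v_y0 t − ½ g t² = 15.91×2.24 − 4.905×2.24² = 11.0 m.

x = 49.4 m, y = 11.0 m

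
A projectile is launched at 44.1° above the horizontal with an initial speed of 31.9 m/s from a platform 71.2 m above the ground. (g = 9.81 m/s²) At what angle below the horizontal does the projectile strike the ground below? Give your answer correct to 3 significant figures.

v_x = 31.9 cos 44.1° = 22.91 m/s.
At impact |v_y| = √(v_y0² + 2 g h) = √(22.20² + 2×9.81×71.2) = 43.47 m/s.
Angle below horizontal = arctan(|v_y| / v_x) = arctan(43.47 / 22.91) = 62.2°.

62.2°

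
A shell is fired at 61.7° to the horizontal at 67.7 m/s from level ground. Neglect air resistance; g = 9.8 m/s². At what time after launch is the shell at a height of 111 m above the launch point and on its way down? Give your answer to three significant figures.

v_y0 = 67.7 sin 61.7° = 59.61 m/s.
Set y = v_y0 t − ½ g t² = 111: 4.900 t² − 59.61 t + 111 = 0.
t = [59.61 ± √(3553 − 2176)] / 9.8 = (59.61 ± 37.11) / 9.8, giving t = 2.30 s or t = 9.87 s.
On the way down corresponds to the larger root: t = 9.87 s.

9.87 s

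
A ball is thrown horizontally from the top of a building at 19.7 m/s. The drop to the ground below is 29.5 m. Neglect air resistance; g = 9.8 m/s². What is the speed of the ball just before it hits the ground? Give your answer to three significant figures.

31.1 m/s

Fall time: t = √(2 × 29.5 / 9.8) = 2.454 s.
At impact: v_x = 19.7 m/s (unchanged), v_y = g t = 9.8 × 2.454 = 24.05 m/s.
Speed = √(v_x² + v_y²) = √(388.1 + 578.4) = 31.1 m/s.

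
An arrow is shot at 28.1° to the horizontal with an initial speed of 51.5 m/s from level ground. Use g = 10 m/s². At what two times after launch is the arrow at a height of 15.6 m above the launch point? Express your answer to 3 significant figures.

v_y0 = 51.5 sin 28.1° = 24.26 m/s.
Set y = v_y0 t − ½ g t² = 15.6: 5.000 t² − 24.26 t + 15.6 = 0.
t = [24.26 ± √(588.5 − 312.0)] / 10 = (24.26 ± 16.63) / 10, giving t = 0.763 s or t = 4.09 s.
So the arrow is at 15.6 m at t = 0.763 s (rising) and t = 4.09 s (falling).

0.763 s and 4.09 s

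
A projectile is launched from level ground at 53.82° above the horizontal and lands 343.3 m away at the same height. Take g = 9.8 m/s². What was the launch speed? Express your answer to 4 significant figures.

59.42 m/s

On level ground, R = v₀² sin(2θ) / g, so v₀ = √(R g / sin 2θ).
sin(2 × 53.82°) = 0.9530.
v₀ = √(343.3 × 9.8 / 0.9530) = √3530.3 = 59.42 m/s.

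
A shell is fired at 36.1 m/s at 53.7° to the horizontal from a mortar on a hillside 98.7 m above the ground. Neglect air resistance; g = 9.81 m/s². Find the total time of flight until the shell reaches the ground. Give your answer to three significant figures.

8.34 s

Vertical component: v_y = 36.1 sin 53.7° = 29.09 m/s.
Taking up as positive with launch at y = 98.7 m, landing at y = 0: 0 = 98.7 + 29.09 t − ½(9.81) t².
Solving 4.905 t² − 29.09 t − 98.7 = 0 gives t = [29.09 + √(29.09² + 4·4.905·98.7)] / 9.810 = 8.34 s.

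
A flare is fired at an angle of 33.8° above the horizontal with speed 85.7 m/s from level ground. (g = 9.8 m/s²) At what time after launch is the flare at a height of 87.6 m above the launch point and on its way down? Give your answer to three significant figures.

v_y0 = 85.7 sin 33.8° = 47.67 m/s.
Set y = v_y0 t − ½ g t² = 87.6: 4.900 t² − 47.67 t + 87.6 = 0.
t = [47.67 ± √(2272 − 1717)] / 9.8 = (47.67 ± 23.56) / 9.8, giving t = 2.46 s or t = 7.27 s.
On the way down corresponds to the larger root: t = 7.27 s.

7.27 s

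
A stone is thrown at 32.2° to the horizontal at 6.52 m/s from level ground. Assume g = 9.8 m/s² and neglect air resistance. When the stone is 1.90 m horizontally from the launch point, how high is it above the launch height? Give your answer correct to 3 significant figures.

0.615 m

v_x = 6.52 cos 32.2° = 5.517 m/s, v_y0 = 6.52 sin 32.2° = 3.474 m/s.
Time to reach x = 1.90 m: t = x / v_x = 1.90 / 5.517 = 0.3444 s.
y = v_y0 t − ½ g t² = 3.474×0.3444 − 4.900×0.3444² = 0.615 m.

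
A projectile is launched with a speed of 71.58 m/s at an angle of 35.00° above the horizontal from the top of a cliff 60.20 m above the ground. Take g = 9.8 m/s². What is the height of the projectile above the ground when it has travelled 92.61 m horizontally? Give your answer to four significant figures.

v_x = 71.58 cos 35.00° = 58.635 m/s, v_y0 = 71.58 sin 35.00° = 41.057 m/s.
Time to reach x = 92.61 m: t = x / v_x = 92.61 / 58.635 = 1.5794 s.
y = 60.20 + v_y0 t − ½ g t² = 60.20 + 41.057×1.5794 − 4.900×1.5794² = 112.8 m.

112.8 m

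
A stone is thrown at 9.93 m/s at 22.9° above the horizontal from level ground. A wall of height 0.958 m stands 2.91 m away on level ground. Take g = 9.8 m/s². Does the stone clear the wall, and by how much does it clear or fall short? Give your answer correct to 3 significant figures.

No — it falls 0.225 m short of clearing the wall.

v_x = 9.93 cos 22.9° = 9.147 m/s; v_y0 = 9.93 sin 22.9° = 3.864 m/s.
Time to reach the wall: t = 2.91 / 9.147 = 0.3181 s.
Height at that point: y = 3.864×0.3181 − 4.900×0.3181² = 0.7333 m.
That is 0.958 − 0.7333 = 0.225 m below the top of the wall, so the stone does not clear it.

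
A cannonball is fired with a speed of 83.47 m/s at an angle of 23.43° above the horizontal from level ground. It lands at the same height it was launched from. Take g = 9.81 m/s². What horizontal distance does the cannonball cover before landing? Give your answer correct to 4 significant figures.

518.2 m

Components: v_x = 83.47 cos 23.43° = 76.588 m/s, v_y = 83.47 sin 23.43° = 33.190 m/s.
Time of flight (same landing height): t = 2 v_y / g = 2 × 33.190 / 9.81 = 6.7666 s.
Range: R = v_x · t = 76.588 × 6.7666 = 518.2 m.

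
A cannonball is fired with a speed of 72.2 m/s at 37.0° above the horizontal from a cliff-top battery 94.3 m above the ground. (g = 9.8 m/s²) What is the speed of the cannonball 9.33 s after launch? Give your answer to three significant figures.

75.0 m/s

v_x = 72.2 cos 37.0° = 57.66 m/s (constant).
v_y(t) = 72.2 sin 37.0° − g t = 43.45 − 9.8 × 9.33 = -47.98 m/s.
Speed = √(v_x² + v_y²) = √(3325 + 2302) = 75.0 m/s.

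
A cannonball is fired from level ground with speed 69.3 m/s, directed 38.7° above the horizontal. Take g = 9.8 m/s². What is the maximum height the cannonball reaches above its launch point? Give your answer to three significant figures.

95.8 m

Vertical component of launch velocity: v_y = 69.3 sin 38.7° = 43.33 m/s.
At the highest point the vertical velocity is zero, so v_y² = 2 g h_max.
h_max = (43.33)² / (2 × 9.8) = 1877 / 19.60 = 95.8 m.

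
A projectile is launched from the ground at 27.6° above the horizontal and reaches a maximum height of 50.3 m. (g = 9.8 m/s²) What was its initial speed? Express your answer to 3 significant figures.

At maximum height v_y = 0, so (v₀ sin θ)² = 2 g H.
v₀ sin 27.6° = √(2 × 9.8 × 50.3) = 31.40 m/s.
v₀ = 31.40 / sin 27.6° = 31.40 / 0.4633 = 67.8 m/s.

67.8 m/s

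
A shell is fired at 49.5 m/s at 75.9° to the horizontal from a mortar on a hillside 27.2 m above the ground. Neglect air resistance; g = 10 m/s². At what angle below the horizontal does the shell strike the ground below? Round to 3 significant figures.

v_x = 49.5 cos 75.9° = 12.06 m/s.
At impact |v_y| = √(v_y0² + 2 g h) = √(48.01² + 2×10×27.2) = 53.38 m/s.
Angle below horizontal = arctan(|v_y| / v_x) = arctan(53.38 / 12.06) = 77.3°.

77.3°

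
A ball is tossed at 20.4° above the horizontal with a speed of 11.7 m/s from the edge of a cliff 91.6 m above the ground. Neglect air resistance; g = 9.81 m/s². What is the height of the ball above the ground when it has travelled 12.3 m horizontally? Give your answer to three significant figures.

v_x = 11.7 cos 20.4° = 10.97 m/s, v_y0 = 11.7 sin 20.4° = 4.078 m/s.
Time to reach x = 12.3 m: t = x / v_x = 12.3 / 10.97 = 1.121 s.
y = 91.6 + v_y0 t − ½ g t² = 91.6 + 4.078×1.121 − 4.905×1.121² = 90.0 m.

90.0 m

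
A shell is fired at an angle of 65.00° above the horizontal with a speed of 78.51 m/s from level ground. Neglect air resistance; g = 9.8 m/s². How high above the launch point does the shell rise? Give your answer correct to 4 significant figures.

Vertical component of launch velocity: v_y = 78.51 sin 65.00° = 71.154 m/s.
At the highest point the vertical velocity is zero, so v_y² = 2 g h_max.
h_max = (71.154)² / (2 × 9.8) = 5062.9 / 19.60 = 258.3 m.

258.3 m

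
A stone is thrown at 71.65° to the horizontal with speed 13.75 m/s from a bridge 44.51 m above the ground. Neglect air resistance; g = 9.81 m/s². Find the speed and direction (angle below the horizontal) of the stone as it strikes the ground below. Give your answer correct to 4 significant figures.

v_x = 13.75 cos 71.65° = 4.3288 m/s (constant).
|v_y| at impact = √((13.051)² + 2×9.81×44.51) = 32.305 m/s.
Speed = √(4.3288² + 32.305²) = 32.59 m/s; angle = arctan(32.305/4.3288) = 82.37° below horizontal.

32.59 m/s at 82.37° below the horizontal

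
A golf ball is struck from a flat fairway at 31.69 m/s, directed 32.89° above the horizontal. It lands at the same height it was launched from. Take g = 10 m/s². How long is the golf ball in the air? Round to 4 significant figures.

3.442 s

Vertical component: v_y = 31.69 sin 32.89° = 17.209 m/s.
For a projectile landing at launch height, time of flight is t = 2 v_y / g = 2 × 17.209 / 10 = 3.442 s.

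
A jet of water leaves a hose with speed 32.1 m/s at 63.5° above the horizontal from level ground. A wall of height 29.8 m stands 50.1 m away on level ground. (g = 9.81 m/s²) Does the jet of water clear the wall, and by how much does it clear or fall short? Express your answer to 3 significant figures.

Yes — it clears the wall by 10.7 m.

v_x = 32.1 cos 63.5° = 14.32 m/s; v_y0 = 32.1 sin 63.5° = 28.73 m/s.
Time to reach the wall: t = 50.1 / 14.32 = 3.499 s.
Height at that point: y = 28.73×3.499 − 4.905×3.499² = 40.47 m.
That is 40.47 − 29.8 = 10.7 m above the top of the wall, so the jet of water clears it.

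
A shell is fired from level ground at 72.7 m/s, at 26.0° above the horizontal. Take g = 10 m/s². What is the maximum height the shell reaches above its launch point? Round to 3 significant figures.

50.8 m

Vertical component of launch velocity: v_y = 72.7 sin 26.0° = 31.87 m/s.
At the highest point the vertical velocity is zero, so v_y² = 2 g h_max.
h_max = (31.87)² / (2 × 10) = 1016 / 20.00 = 50.8 m.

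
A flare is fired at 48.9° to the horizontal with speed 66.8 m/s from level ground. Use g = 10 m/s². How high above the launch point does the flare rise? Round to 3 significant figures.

127 m

Vertical component of launch velocity: v_y = 66.8 sin 48.9° = 50.34 m/s.
At the highest point the vertical velocity is zero, so v_y² = 2 g h_max.
h_max = (50.34)² / (2 × 10) = 2534 / 20.00 = 127 m.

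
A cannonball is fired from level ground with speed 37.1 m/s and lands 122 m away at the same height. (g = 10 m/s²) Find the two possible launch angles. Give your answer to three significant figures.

Level-ground range: R = v₀² sin(2θ)/g ⇒ sin 2θ = R g / v₀² = 122×10/37.1² = 0.8864.
2θ = arcsin(0.8864) = 62.42° or 180° − 62.42° = 117.58°.
So θ = 31.2° or θ = 58.8°.

31.2° and 58.8°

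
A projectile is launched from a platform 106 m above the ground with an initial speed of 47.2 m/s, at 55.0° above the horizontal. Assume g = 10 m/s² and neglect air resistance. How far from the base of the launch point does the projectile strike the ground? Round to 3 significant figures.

Components: v_x = 47.2 cos 55.0° = 27.07 m/s, v_y = 47.2 sin 55.0° = 38.66 m/s.
Vertical: 0 = 106 + 38.66 t − ½(10) t² ⇒ 5.000 t² − 38.66 t − 106 = 0.
t = [38.66 + √(1495 + 2120)] / 10.00 = 9.878 s.
Horizontal: R = v_x · t = 27.07 × 9.878 = 267 m.

267 m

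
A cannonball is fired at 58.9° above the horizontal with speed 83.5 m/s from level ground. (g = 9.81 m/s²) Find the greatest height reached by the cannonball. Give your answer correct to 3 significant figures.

Vertical component of launch velocity: v_y = 83.5 sin 58.9° = 71.50 m/s.
At the highest point the vertical velocity is zero, so v_y² = 2 g h_max.
h_max = (71.50)² / (2 × 9.81) = 5112 / 19.62 = 261 m.

261 m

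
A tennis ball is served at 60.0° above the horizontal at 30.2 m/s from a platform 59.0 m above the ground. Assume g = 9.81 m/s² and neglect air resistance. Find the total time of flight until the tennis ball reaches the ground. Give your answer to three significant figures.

Vertical component: v_y = 30.2 sin 60.0° = 26.15 m/s.
Taking up as positive with launch at y = 59.0 m, landing at y = 0: 0 = 59.0 + 26.15 t − ½(9.81) t².
Solving 4.905 t² − 26.15 t − 59.0 = 0 gives t = [26.15 + √(26.15² + 4·4.905·59.0)] / 9.810 = 7.04 s.

7.04 s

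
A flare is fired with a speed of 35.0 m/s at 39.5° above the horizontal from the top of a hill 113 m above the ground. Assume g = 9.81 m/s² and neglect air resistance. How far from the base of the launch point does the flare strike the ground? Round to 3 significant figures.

205 m

Components: v_x = 35.0 cos 39.5° = 27.01 m/s, v_y = 35.0 sin 39.5° = 22.26 m/s.
Vertical: 0 = 113 + 22.26 t − ½(9.81) t² ⇒ 4.905 t² − 22.26 t − 113 = 0.
t = [22.26 + √(495.5 + 2217)] / 9.810 = 7.578 s.
Horizontal: R = v_x · t = 27.01 × 7.578 = 205 m.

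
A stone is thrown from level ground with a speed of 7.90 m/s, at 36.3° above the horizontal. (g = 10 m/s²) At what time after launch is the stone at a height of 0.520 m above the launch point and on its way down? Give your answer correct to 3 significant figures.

v_y0 = 7.90 sin 36.3° = 4.677 m/s.
Set y = v_y0 t − ½ g t² = 0.520: 5.000 t² − 4.677 t + 0.520 = 0.
t = [4.677 ± √(21.87 − 10.40)] / 10 = (4.677 ± 3.387) / 10, giving t = 0.129 s or t = 0.806 s.
On the way down corresponds to the larger root: t = 0.806 s.

0.806 s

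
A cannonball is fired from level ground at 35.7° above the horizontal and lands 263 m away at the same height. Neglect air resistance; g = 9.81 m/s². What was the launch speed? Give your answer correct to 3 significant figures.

52.2 m/s

On level ground, R = v₀² sin(2θ) / g, so v₀ = √(R g / sin 2θ).
sin(2 × 35.7°) = 0.9478.
v₀ = √(263 × 9.81 / 0.9478) = √2722 = 52.2 m/s.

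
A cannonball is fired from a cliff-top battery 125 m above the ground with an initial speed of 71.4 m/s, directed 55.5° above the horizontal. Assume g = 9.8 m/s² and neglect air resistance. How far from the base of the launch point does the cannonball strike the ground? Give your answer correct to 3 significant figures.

Components: v_x = 71.4 cos 55.5° = 40.44 m/s, v_y = 71.4 sin 55.5° = 58.84 m/s.
Vertical: 0 = 125 + 58.84 t − ½(9.8) t² ⇒ 4.900 t² − 58.84 t − 125 = 0.
t = [58.84 + √(3462 + 2450)] / 9.800 = 13.85 s.
Horizontal: R = v_x · t = 40.44 × 13.85 = 560 m.

560 m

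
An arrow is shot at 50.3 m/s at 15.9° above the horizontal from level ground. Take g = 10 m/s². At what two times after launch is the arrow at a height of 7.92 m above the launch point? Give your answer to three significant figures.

0.817 s and 1.94 s

v_y0 = 50.3 sin 15.9° = 13.78 m/s.
Set y = v_y0 t − ½ g t² = 7.92: 5.000 t² − 13.78 t + 7.92 = 0.
t = [13.78 ± √(189.9 − 158.4)] / 10 = (13.78 ± 5.612) / 10, giving t = 0.817 s or t = 1.94 s.
So the arrow is at 7.92 m at t = 0.817 s (rising) and t = 1.94 s (falling).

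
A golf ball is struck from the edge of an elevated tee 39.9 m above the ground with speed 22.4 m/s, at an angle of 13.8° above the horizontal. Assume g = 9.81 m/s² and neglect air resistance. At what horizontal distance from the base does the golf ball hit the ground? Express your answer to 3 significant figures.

Components: v_x = 22.4 cos 13.8° = 21.75 m/s, v_y = 22.4 sin 13.8° = 5.343 m/s.
Vertical: 0 = 39.9 + 5.343 t − ½(9.81) t² ⇒ 4.905 t² − 5.343 t − 39.9 = 0.
t = [5.343 + √(28.55 + 782.8)] / 9.810 = 3.448 s.
Horizontal: R = v_x · t = 21.75 × 3.448 = 75.0 m.

75.0 m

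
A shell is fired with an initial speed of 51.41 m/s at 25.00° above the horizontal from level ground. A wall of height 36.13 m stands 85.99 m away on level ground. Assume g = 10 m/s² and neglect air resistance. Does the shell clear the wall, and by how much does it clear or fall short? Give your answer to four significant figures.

No — it falls 13.06 m short of clearing the wall.

v_x = 51.41 cos 25.00° = 46.593 m/s; v_y0 = 51.41 sin 25.00° = 21.727 m/s.
Time to reach the wall: t = 85.99 / 46.593 = 1.8456 s.
Height at that point: y = 21.727×1.8456 − 5.000×1.8456² = 23.068 m.
That is 36.13 − 23.068 = 13.06 m below the top of the wall, so the shell does not clear it.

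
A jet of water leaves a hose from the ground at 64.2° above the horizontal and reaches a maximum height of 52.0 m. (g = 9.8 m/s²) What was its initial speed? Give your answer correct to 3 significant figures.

35.5 m/s

At maximum height v_y = 0, so (v₀ sin θ)² = 2 g H.
v₀ sin 64.2° = √(2 × 9.8 × 52.0) = 31.92 m/s.
v₀ = 31.92 / sin 64.2° = 31.92 / 0.9003 = 35.5 m/s.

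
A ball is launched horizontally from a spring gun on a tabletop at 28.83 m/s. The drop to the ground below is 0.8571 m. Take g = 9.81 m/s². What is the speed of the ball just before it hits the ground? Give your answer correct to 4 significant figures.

29.12 m/s

Fall time: t = √(2 × 0.8571 / 9.81) = 0.41802 s.
At impact: v_x = 28.83 m/s (unchanged), v_y = g t = 9.81 × 0.41802 = 4.1008 m/s.
Speed = √(v_x² + v_y²) = √(831.17 + 16.817) = 29.12 m/s.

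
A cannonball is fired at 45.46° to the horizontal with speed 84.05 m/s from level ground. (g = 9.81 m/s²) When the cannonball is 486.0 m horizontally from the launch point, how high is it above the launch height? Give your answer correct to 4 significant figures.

v_x = 84.05 cos 45.46° = 58.953 m/s, v_y0 = 84.05 sin 45.46° = 59.908 m/s.
Time to reach x = 486.0 m: t = x / v_x = 486.0 / 58.953 = 8.2439 s.
y = v_y0 t − ½ g t² = 59.908×8.2439 − 4.905×8.2439² = 160.5 m.

160.5 m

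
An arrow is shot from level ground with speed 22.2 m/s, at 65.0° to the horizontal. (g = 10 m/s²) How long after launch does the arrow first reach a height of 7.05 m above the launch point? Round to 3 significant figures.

0.388 s

v_y0 = 22.2 sin 65.0° = 20.12 m/s.
Set y = v_y0 t − ½ g t² = 7.05: 5.000 t² − 20.12 t + 7.05 = 0.
t = [20.12 ± √(404.8 − 141.0)] / 10 = (20.12 ± 16.24) / 10, giving t = 0.388 s or t = 3.64 s.
The arrow is on the way up at the first time, so t = 0.388 s.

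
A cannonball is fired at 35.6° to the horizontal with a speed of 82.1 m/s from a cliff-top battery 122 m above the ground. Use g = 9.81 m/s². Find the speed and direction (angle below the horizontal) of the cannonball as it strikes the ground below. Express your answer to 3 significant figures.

95.6 m/s at 45.7° below the horizontal

v_x = 82.1 cos 35.6° = 66.76 m/s (constant).
|v_y| at impact = √((47.79)² + 2×9.81×122) = 68.39 m/s.
Speed = √(66.76² + 68.39²) = 95.6 m/s; angle = arctan(68.39/66.76) = 45.7° below horizontal.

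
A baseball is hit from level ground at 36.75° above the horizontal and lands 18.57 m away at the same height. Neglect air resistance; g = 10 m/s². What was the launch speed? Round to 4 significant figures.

On level ground, R = v₀² sin(2θ) / g, so v₀ = √(R g / sin 2θ).
sin(2 × 36.75°) = 0.9588.
v₀ = √(18.57 × 10 / 0.9588) = √193.68 = 13.92 m/s.

13.92 m/s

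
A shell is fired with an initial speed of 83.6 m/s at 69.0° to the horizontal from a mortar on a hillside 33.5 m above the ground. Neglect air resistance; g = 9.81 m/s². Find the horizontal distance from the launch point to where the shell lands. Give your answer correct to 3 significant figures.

489 m

Components: v_x = 83.6 cos 69.0° = 29.96 m/s, v_y = 83.6 sin 69.0° = 78.05 m/s.
Vertical: 0 = 33.5 + 78.05 t − ½(9.81) t² ⇒ 4.905 t² − 78.05 t − 33.5 = 0.
t = [78.05 + √(6092 + 657.3)] / 9.810 = 16.33 s.
Horizontal: R = v_x · t = 29.96 × 16.33 = 489 m.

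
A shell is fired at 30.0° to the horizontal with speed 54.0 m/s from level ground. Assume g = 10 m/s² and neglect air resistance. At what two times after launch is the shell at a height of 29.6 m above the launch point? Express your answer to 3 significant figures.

v_y0 = 54.0 sin 30.0° = 27.00 m/s.
Set y = v_y0 t − ½ g t² = 29.6: 5.000 t² − 27.00 t + 29.6 = 0.
t = [27.00 ± √(729.0 − 592.0)] / 10 = (27.00 ± 11.70) / 10, giving t = 1.53 s or t = 3.87 s.
So the shell is at 29.6 m at t = 1.53 s (rising) and t = 3.87 s (falling).

1.53 s and 3.87 s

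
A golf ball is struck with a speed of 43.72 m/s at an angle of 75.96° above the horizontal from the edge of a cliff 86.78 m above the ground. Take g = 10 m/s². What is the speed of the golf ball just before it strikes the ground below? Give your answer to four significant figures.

60.39 m/s

v_x = 43.72 cos 75.96° = 10.606 m/s is unchanged throughout.
For the vertical component, v_y² = v_y0² + 2 g h = (42.414)² + 2×10×86.78 = 3534.5, so |v_y| = 59.452 m/s.
Impact speed = √(v_x² + v_y²) = √(112.49 + 3534.5) = 60.39 m/s.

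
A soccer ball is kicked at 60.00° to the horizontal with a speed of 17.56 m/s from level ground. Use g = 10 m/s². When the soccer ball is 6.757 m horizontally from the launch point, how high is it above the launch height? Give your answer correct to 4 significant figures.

v_x = 17.56 cos 60.00° = 8.7800 m/s, v_y0 = 17.56 sin 60.00° = 15.207 m/s.
Time to reach x = 6.757 m: t = x / v_x = 6.757 / 8.7800 = 0.76959 s.
y = v_y0 t − ½ g t² = 15.207×0.76959 − 5.000×0.76959² = 8.742 m.

8.742 m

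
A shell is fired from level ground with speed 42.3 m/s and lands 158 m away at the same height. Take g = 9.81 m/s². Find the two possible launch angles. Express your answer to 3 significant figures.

30.0° and 60.0°

Level-ground range: R = v₀² sin(2θ)/g ⇒ sin 2θ = R g / v₀² = 158×9.81/42.3² = 0.8663.
2θ = arcsin(0.8663) = 60.03° or 180° − 60.03° = 119.97°.
So θ = 30.0° or θ = 60.0°.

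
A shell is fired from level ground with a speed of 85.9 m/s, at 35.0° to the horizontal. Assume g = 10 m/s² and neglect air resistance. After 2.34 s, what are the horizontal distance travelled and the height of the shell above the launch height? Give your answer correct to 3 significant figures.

v_x = 85.9 cos 35.0° = 70.37 m/s; v_y0 = 85.9 sin 35.0° = 49.27 m/s.
x = v_x t = 70.37 × 2.34 = 165 m.
y = v_y0 t − ½ g t² = 49.27×2.34 − 5.000×2.34² = 87.9 m.

x = 165 m, y = 87.9 m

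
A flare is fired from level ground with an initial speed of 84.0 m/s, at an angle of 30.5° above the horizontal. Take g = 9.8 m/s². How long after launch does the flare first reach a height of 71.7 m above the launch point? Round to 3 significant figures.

2.28 s

v_y0 = 84.0 sin 30.5° = 42.63 m/s.
Set y = v_y0 t − ½ g t² = 71.7: 4.900 t² − 42.63 t + 71.7 = 0.
t = [42.63 ± √(1817 − 1405)] / 9.8 = (42.63 ± 20.30) / 9.8, giving t = 2.28 s or t = 6.42 s.
The flare is on the way up at the first time, so t = 2.28 s.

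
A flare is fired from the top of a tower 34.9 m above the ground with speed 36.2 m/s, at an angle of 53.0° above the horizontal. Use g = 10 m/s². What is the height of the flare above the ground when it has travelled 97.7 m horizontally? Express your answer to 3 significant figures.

64.0 m

v_x = 36.2 cos 53.0° = 21.79 m/s, v_y0 = 36.2 sin 53.0° = 28.91 m/s.
Time to reach x = 97.7 m: t = x / v_x = 97.7 / 21.79 = 4.484 s.
y = 34.9 + v_y0 t − ½ g t² = 34.9 + 28.91×4.484 − 5.000×4.484² = 64.0 m.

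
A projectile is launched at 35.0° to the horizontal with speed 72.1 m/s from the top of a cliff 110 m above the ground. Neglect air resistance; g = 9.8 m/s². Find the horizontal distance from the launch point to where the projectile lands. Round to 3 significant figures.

Components: v_x = 72.1 cos 35.0° = 59.06 m/s, v_y = 72.1 sin 35.0° = 41.35 m/s.
Vertical: 0 = 110 + 41.35 t − ½(9.8) t² ⇒ 4.900 t² − 41.35 t − 110 = 0.
t = [41.35 + √(1710 + 2156)] / 9.800 = 10.56 s.
Horizontal: R = v_x · t = 59.06 × 10.56 = 624 m.

624 m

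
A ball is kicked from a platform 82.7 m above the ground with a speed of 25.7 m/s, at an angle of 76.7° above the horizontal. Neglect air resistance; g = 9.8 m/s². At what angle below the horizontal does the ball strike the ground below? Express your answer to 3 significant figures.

v_x = 25.7 cos 76.7° = 5.912 m/s.
At impact |v_y| = √(v_y0² + 2 g h) = √(25.01² + 2×9.8×82.7) = 47.40 m/s.
Angle below horizontal = arctan(|v_y| / v_x) = arctan(47.40 / 5.912) = 82.9°.

82.9°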